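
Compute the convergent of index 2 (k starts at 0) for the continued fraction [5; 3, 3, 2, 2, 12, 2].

53/10

Using pₖ = aₖpₖ₋₁ + pₖ₋₂, qₖ = aₖqₖ₋₁ + qₖ₋₂ (with p₋₁=1, p₋₂=0, q₋₁=0, q₋₂=1):
  k=0: a=5, p=5, q=1
  k=1: a=3, p=16, q=3
  k=2: a=3, p=53, q=10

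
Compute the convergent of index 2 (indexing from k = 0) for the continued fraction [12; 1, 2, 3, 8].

38/3

Using pₖ = aₖpₖ₋₁ + pₖ₋₂, qₖ = aₖqₖ₋₁ + qₖ₋₂ (with p₋₁=1, p₋₂=0, q₋₁=0, q₋₂=1):
  k=0: a=12, p=12, q=1
  k=1: a=1, p=13, q=1
  k=2: a=2, p=38, q=3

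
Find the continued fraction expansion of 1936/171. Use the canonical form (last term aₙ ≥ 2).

1936 = 11*171 + 55
171 = 3*55 + 6
55 = 9*6 + 1
6 = 6*1 + 0  (stop)
So 1936/171 = [11; 3, 9, 6].

[11; 3, 9, 6]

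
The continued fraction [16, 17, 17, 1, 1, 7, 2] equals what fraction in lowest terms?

153665/9569

Fold from the inside: start with 2/1.
  7 + 1/2 = 15/2
  1 + 2/15 = 17/15
  1 + 15/17 = 32/17
  17 + 17/32 = 561/32
  17 + 32/561 = 9569/561
  16 + 561/9569 = 153665/9569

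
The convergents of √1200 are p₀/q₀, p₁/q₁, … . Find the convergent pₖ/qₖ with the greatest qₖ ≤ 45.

√1200 = [34; 1, 1, 1, 3, 1, 1, 1, 68, …] (period length 8).
Convergents:
  p_0/q_0 = 34/1
  p_1/q_1 = 35/1
  p_2/q_2 = 69/2
  p_3/q_3 = 104/3
  p_4/q_4 = 381/11
  p_5/q_5 = 485/14
  p_6/q_6 = 866/25
  p_7/q_7 = 1351/39
  p_8/q_8 = 92734/2677
q_7 = 39 ≤ 45 < 2677 = q_8, so the answer is 1351/39.

1351/39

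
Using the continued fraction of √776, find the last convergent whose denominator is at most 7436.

√776 = [27; 1, 5, 1, 54, …] (period length 4).
Convergents:
  p_0/q_0 = 27/1
  p_1/q_1 = 28/1
  p_2/q_2 = 167/6
  p_3/q_3 = 195/7
  p_4/q_4 = 10697/384
  p_5/q_5 = 10892/391
  p_6/q_6 = 65157/2339
  p_7/q_7 = 76049/2730
  p_8/q_8 = 4171803/149759
q_7 = 2730 ≤ 7436 < 149759 = q_8, so the answer is 76049/2730.

76049/2730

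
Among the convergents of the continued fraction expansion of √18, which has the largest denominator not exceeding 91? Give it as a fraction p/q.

√18 = [4; 4, 8, …] (period length 2).
Convergents:
  p_0/q_0 = 4/1
  p_1/q_1 = 17/4
  p_2/q_2 = 140/33
  p_3/q_3 = 577/136
q_2 = 33 ≤ 91 < 136 = q_3, so the answer is 140/33.

140/33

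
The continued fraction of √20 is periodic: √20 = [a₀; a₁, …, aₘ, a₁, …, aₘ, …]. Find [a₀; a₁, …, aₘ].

[4; 2, 8]

a₀ = ⌊√20⌋ = 4.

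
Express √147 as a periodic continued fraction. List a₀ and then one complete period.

[12; 8, 24]

a₀ = ⌊√147⌋ = 12.
With m₀=0, d₀=1 and mₖ₊₁ = dₖaₖ − mₖ, dₖ₊₁ = (n − mₖ₊₁²)/dₖ, aₖ₊₁ = ⌊(a₀+mₖ₊₁)/dₖ₊₁⌋:
  k=1: m=12, d=3, a=8
  k=2: m=12, d=1, a=24
d=1 and a=2a₀=24 at k=2, so the next step gives (m, d) = (12, 3) again — its k=1 value — and the period has length 2.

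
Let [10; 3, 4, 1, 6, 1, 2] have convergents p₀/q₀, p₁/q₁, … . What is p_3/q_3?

165/16

Using pₖ = aₖpₖ₋₁ + pₖ₋₂, qₖ = aₖqₖ₋₁ + qₖ₋₂ (with p₋₁=1, p₋₂=0, q₋₁=0, q₋₂=1):
  k=0: a=10, p=10, q=1
  k=1: a=3, p=31, q=3
  k=2: a=4, p=134, q=13
  k=3: a=1, p=165, q=16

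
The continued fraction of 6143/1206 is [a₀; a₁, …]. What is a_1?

10

6143 = 5·1206 + 113   →  a_0 = 5
1206 = 10·113 + 76   →  a_1 = 10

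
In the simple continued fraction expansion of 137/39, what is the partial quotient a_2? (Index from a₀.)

1

137 = 3·39 + 20   →  a_0 = 3
39 = 1·20 + 19   →  a_1 = 1
20 = 1·19 + 1   →  a_2 = 1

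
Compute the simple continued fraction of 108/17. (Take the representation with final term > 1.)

108 = 6×17 + 6
17 = 2×6 + 5
6 = 1×5 + 1
5 = 5×1 + 0  (stop)
So 108/17 = [6; 2, 1, 5].

[6; 2, 1, 5]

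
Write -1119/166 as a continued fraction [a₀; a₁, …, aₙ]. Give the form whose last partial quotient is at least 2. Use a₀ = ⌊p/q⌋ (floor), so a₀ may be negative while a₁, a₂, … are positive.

[-7; 3, 1, 6, 6]

-1119 = -7·166 + 43
166 = 3·43 + 37
43 = 1·37 + 6
37 = 6·6 + 1
6 = 6·1 + 0  (stop)
So -1119/166 = [-7; 3, 1, 6, 6].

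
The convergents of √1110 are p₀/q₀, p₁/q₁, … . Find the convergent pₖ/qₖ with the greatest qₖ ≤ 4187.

√1110 = [33; 3, 6, 3, 66, …] (period length 4).
Convergents:
  p_0/q_0 = 33/1
  p_1/q_1 = 100/3
  p_2/q_2 = 633/19
  p_3/q_3 = 1999/60
  p_4/q_4 = 132567/3979
  p_5/q_5 = 399700/11997
q_4 = 3979 ≤ 4187 < 11997 = q_5, so the answer is 132567/3979.

132567/3979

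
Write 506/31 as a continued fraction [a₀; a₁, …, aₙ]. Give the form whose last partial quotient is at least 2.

506 = 16·31 + 10
31 = 3·10 + 1
10 = 10·1 + 0  (stop)
So 506/31 = [16; 3, 10].

[16; 3, 10]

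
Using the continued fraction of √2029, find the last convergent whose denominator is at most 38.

1036/23

√2029 = [45; 22, 1, 1, 22, 90, …] (period length 5).
Convergents:
  p_0/q_0 = 45/1
  p_1/q_1 = 991/22
  p_2/q_2 = 1036/23
  p_3/q_3 = 2027/45
q_2 = 23 ≤ 38 < 45 = q_3, so the answer is 1036/23.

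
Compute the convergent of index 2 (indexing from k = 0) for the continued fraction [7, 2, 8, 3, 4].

Using pₖ = aₖpₖ₋₁ + pₖ₋₂, qₖ = aₖqₖ₋₁ + qₖ₋₂ (with p₋₁=1, p₋₂=0, q₋₁=0, q₋₂=1):
  k=0: a=7, p=7, q=1
  k=1: a=2, p=15, q=2
  k=2: a=8, p=127, q=17

127/17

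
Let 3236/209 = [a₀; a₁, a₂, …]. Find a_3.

2

3236 = 15·209 + 101   →  a_0 = 15
209 = 2·101 + 7   →  a_1 = 2
101 = 14·7 + 3   →  a_2 = 14
7 = 2·3 + 1   →  a_3 = 2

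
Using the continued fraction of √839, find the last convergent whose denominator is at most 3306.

√839 = [28; 1, 27, 1, 56, …] (period length 4).
Convergents:
  p_0/q_0 = 28/1
  p_1/q_1 = 29/1
  p_2/q_2 = 811/28
  p_3/q_3 = 840/29
  p_4/q_4 = 47851/1652
  p_5/q_5 = 48691/1681
  p_6/q_6 = 1362508/47039
q_5 = 1681 ≤ 3306 < 47039 = q_6, so the answer is 48691/1681.

48691/1681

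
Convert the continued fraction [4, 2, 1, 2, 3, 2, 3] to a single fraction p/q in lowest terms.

Fold from the inside: start with 3/1.
  2 + 1/3 = 7/3
  3 + 3/7 = 24/7
  2 + 7/24 = 55/24
  1 + 24/55 = 79/55
  2 + 55/79 = 213/79
  4 + 79/213 = 931/213

931/213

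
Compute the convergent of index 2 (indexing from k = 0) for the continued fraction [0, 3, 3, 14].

3/10

Using pₖ = aₖpₖ₋₁ + pₖ₋₂, qₖ = aₖqₖ₋₁ + qₖ₋₂ (with p₋₁=1, p₋₂=0, q₋₁=0, q₋₂=1):
  k=0: a=0, p=0, q=1
  k=1: a=3, p=1, q=3
  k=2: a=3, p=3, q=10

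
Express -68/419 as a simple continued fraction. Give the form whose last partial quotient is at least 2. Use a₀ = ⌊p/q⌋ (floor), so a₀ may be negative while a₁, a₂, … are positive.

[-1; 1, 5, 6, 5, 2]

-68 = -1×419 + 351
419 = 1×351 + 68
351 = 5×68 + 11
68 = 6×11 + 2
11 = 5×2 + 1
2 = 2×1 + 0  (stop)
So -68/419 = [-1; 1, 5, 6, 5, 2].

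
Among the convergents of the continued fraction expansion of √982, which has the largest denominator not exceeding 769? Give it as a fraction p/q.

8837/282

√982 = [31; 2, 1, 30, 1, 2, 62, …] (period length 6).
Convergents:
  p_0/q_0 = 31/1
  p_1/q_1 = 63/2
  p_2/q_2 = 94/3
  p_3/q_3 = 2883/92
  p_4/q_4 = 2977/95
  p_5/q_5 = 8837/282
  p_6/q_6 = 550871/17579
q_5 = 282 ≤ 769 < 17579 = q_6, so the answer is 8837/282.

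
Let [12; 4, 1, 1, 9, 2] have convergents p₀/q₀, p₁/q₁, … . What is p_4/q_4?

Using pₖ = aₖpₖ₋₁ + pₖ₋₂, qₖ = aₖqₖ₋₁ + qₖ₋₂ (with p₋₁=1, p₋₂=0, q₋₁=0, q₋₂=1):
  k=0: a=12, p=12, q=1
  k=1: a=4, p=49, q=4
  k=2: a=1, p=61, q=5
  k=3: a=1, p=110, q=9
  k=4: a=9, p=1051, q=86

1051/86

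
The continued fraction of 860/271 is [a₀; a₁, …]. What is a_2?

1

860 = 3·271 + 47   →  a_0 = 3
271 = 5·47 + 36   →  a_1 = 5
47 = 1·36 + 11   →  a_2 = 1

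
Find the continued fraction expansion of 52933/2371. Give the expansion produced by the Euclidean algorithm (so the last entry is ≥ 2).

[22; 3, 13, 3, 2, 2, 3]

52933 = 22*2371 + 771
2371 = 3*771 + 58
771 = 13*58 + 17
58 = 3*17 + 7
17 = 2*7 + 3
7 = 2*3 + 1
3 = 3*1 + 0  (stop)
So 52933/2371 = [22; 3, 13, 3, 2, 2, 3].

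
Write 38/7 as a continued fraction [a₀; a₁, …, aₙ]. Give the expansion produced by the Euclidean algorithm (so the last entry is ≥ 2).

38 = 5·7 + 3
7 = 2·3 + 1
3 = 3·1 + 0  (stop)
So 38/7 = [5; 2, 3].

[5; 2, 3]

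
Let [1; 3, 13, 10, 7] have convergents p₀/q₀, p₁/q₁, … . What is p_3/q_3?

534/403

Using pₖ = aₖpₖ₋₁ + pₖ₋₂, qₖ = aₖqₖ₋₁ + qₖ₋₂ (with p₋₁=1, p₋₂=0, q₋₁=0, q₋₂=1):
  k=0: a=1, p=1, q=1
  k=1: a=3, p=4, q=3
  k=2: a=13, p=53, q=40
  k=3: a=10, p=534, q=403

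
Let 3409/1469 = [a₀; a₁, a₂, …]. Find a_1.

3

3409 = 2·1469 + 471   →  a_0 = 2
1469 = 3·471 + 56   →  a_1 = 3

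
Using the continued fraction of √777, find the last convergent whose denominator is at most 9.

223/8

√777 = [27; 1, 6, 1, 54, …] (period length 4).
Convergents:
  p_0/q_0 = 27/1
  p_1/q_1 = 28/1
  p_2/q_2 = 195/7
  p_3/q_3 = 223/8
  p_4/q_4 = 12237/439
q_3 = 8 ≤ 9 < 439 = q_4, so the answer is 223/8.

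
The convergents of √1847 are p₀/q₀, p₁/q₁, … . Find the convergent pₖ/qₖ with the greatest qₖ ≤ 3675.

157037/3654

√1847 = [42; 1, 41, 1, 84, …] (period length 4).
Convergents:
  p_0/q_0 = 42/1
  p_1/q_1 = 43/1
  p_2/q_2 = 1805/42
  p_3/q_3 = 1848/43
  p_4/q_4 = 157037/3654
  p_5/q_5 = 158885/3697
q_4 = 3654 ≤ 3675 < 3697 = q_5, so the answer is 157037/3654.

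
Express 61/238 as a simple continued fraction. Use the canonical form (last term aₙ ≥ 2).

[0; 3, 1, 9, 6]

61 = 0·238 + 61
238 = 3·61 + 55
61 = 1·55 + 6
55 = 9·6 + 1
6 = 6·1 + 0  (stop)
So 61/238 = [0; 3, 1, 9, 6].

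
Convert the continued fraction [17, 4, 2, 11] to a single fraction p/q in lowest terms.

Fold from the inside: start with 11/1.
  2 + 1/11 = 23/11
  4 + 11/23 = 103/23
  17 + 23/103 = 1774/103

1774/103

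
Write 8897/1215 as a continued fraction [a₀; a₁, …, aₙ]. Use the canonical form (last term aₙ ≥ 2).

8897 = 7*1215 + 392
1215 = 3*392 + 39
392 = 10*39 + 2
39 = 19*2 + 1
2 = 2*1 + 0  (stop)
So 8897/1215 = [7; 3, 10, 19, 2].

[7; 3, 10, 19, 2]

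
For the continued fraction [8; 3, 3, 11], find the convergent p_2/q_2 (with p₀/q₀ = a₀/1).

Using pₖ = aₖpₖ₋₁ + pₖ₋₂, qₖ = aₖqₖ₋₁ + qₖ₋₂ (with p₋₁=1, p₋₂=0, q₋₁=0, q₋₂=1):
  k=0: a=8, p=8, q=1
  k=1: a=3, p=25, q=3
  k=2: a=3, p=83, q=10

83/10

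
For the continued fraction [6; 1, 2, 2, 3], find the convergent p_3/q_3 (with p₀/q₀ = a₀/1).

47/7

Using pₖ = aₖpₖ₋₁ + pₖ₋₂, qₖ = aₖqₖ₋₁ + qₖ₋₂ (with p₋₁=1, p₋₂=0, q₋₁=0, q₋₂=1):
  k=0: a=6, p=6, q=1
  k=1: a=1, p=7, q=1
  k=2: a=2, p=20, q=3
  k=3: a=2, p=47, q=7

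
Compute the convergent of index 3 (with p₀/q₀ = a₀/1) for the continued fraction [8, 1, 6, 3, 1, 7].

Using pₖ = aₖpₖ₋₁ + pₖ₋₂, qₖ = aₖqₖ₋₁ + qₖ₋₂ (with p₋₁=1, p₋₂=0, q₋₁=0, q₋₂=1):
  k=0: a=8, p=8, q=1
  k=1: a=1, p=9, q=1
  k=2: a=6, p=62, q=7
  k=3: a=3, p=195, q=22

195/22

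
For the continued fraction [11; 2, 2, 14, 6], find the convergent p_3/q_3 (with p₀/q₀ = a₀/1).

821/72

Using pₖ = aₖpₖ₋₁ + pₖ₋₂, qₖ = aₖqₖ₋₁ + qₖ₋₂ (with p₋₁=1, p₋₂=0, q₋₁=0, q₋₂=1):
  k=0: a=11, p=11, q=1
  k=1: a=2, p=23, q=2
  k=2: a=2, p=57, q=5
  k=3: a=14, p=821, q=72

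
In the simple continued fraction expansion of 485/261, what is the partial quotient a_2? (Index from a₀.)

485 = 1·261 + 224   →  a_0 = 1
261 = 1·224 + 37   →  a_1 = 1
224 = 6·37 + 2   →  a_2 = 6

6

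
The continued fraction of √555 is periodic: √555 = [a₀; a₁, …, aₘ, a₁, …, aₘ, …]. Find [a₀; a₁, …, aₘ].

a₀ = ⌊√555⌋ = 23.
With m₀=0, d₀=1 and mₖ₊₁ = dₖaₖ − mₖ, dₖ₊₁ = (n − mₖ₊₁²)/dₖ, aₖ₊₁ = ⌊(a₀+mₖ₊₁)/dₖ₊₁⌋:
  k=1: m=23, d=26, a=1
  k=2: m=3, d=21, a=1
  k=3: m=18, d=11, a=3
  k=4: m=15, d=30, a=1
  k=5: m=15, d=11, a=3
  k=6: m=18, d=21, a=1
  k=7: m=3, d=26, a=1
  k=8: m=23, d=1, a=46
d=1 and a=2a₀=46 at k=8, so the next step gives (m, d) = (23, 26) again — its k=1 value — and the period has length 8.

[23; 1, 1, 3, 1, 3, 1, 1, 46]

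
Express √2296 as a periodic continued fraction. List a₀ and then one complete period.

[47; 1, 10, 1, 94]

a₀ = ⌊√2296⌋ = 47.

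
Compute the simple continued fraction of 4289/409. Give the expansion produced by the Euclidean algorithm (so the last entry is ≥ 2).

[10; 2, 18, 11]

4289 = 10×409 + 199
409 = 2×199 + 11
199 = 18×11 + 1
11 = 11×1 + 0  (stop)
So 4289/409 = [10; 2, 18, 11].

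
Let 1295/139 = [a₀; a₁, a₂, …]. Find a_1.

3

1295 = 9·139 + 44   →  a_0 = 9
139 = 3·44 + 7   →  a_1 = 3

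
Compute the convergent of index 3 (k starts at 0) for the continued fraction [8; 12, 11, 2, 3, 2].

Using pₖ = aₖpₖ₋₁ + pₖ₋₂, qₖ = aₖqₖ₋₁ + qₖ₋₂ (with p₋₁=1, p₋₂=0, q₋₁=0, q₋₂=1):
  k=0: a=8, p=8, q=1
  k=1: a=12, p=97, q=12
  k=2: a=11, p=1075, q=133
  k=3: a=2, p=2247, q=278

2247/278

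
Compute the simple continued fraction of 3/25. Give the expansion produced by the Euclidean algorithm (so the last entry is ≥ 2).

3 = 0·25 + 3
25 = 8·3 + 1
3 = 3·1 + 0  (stop)
So 3/25 = [0; 8, 3].

[0; 8, 3]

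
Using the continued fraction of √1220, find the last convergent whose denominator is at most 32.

489/14

√1220 = [34; 1, 12, 1, 68, …] (period length 4).
Convergents:
  p_0/q_0 = 34/1
  p_1/q_1 = 35/1
  p_2/q_2 = 454/13
  p_3/q_3 = 489/14
  p_4/q_4 = 33706/965
q_3 = 14 ≤ 32 < 965 = q_4, so the answer is 489/14.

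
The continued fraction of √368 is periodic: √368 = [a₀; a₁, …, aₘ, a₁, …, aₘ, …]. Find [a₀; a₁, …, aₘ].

[19; 5, 2, 5, 38]

a₀ = ⌊√368⌋ = 19.
With m₀=0, d₀=1 and mₖ₊₁ = dₖaₖ − mₖ, dₖ₊₁ = (n − mₖ₊₁²)/dₖ, aₖ₊₁ = ⌊(a₀+mₖ₊₁)/dₖ₊₁⌋:
  k=1: m=19, d=7, a=5
  k=2: m=16, d=16, a=2
  k=3: m=16, d=7, a=5
  k=4: m=19, d=1, a=38
d=1 and a=2a₀=38 at k=4, so the next step gives (m, d) = (19, 7) again — its k=1 value — and the period has length 4.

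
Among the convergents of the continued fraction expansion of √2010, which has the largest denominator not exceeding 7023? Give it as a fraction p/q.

√2010 = [44; 1, 4, 1, 88, …] (period length 4).
Convergents:
  p_0/q_0 = 44/1
  p_1/q_1 = 45/1
  p_2/q_2 = 224/5
  p_3/q_3 = 269/6
  p_4/q_4 = 23896/533
  p_5/q_5 = 24165/539
  p_6/q_6 = 120556/2689
  p_7/q_7 = 144721/3228
  p_8/q_8 = 12856004/286753
q_7 = 3228 ≤ 7023 < 286753 = q_8, so the answer is 144721/3228.

144721/3228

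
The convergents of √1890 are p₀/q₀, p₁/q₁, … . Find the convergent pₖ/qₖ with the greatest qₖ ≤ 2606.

√1890 = [43; 2, 9, 6, 9, 2, 86, …] (period length 6).
Convergents:
  p_0/q_0 = 43/1
  p_1/q_1 = 87/2
  p_2/q_2 = 826/19
  p_3/q_3 = 5043/116
  p_4/q_4 = 46213/1063
  p_5/q_5 = 97469/2242
  p_6/q_6 = 8428547/193875
q_5 = 2242 ≤ 2606 < 193875 = q_6, so the answer is 97469/2242.

97469/2242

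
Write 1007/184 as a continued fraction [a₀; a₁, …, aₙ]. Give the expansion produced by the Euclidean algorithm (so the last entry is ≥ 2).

1007 = 5×184 + 87
184 = 2×87 + 10
87 = 8×10 + 7
10 = 1×7 + 3
7 = 2×3 + 1
3 = 3×1 + 0  (stop)
So 1007/184 = [5; 2, 8, 1, 2, 3].

[5; 2, 8, 1, 2, 3]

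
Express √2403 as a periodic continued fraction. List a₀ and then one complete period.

a₀ = ⌊√2403⌋ = 49.
With m₀=0, d₀=1 and mₖ₊₁ = dₖaₖ − mₖ, dₖ₊₁ = (n − mₖ₊₁²)/dₖ, aₖ₊₁ = ⌊(a₀+mₖ₊₁)/dₖ₊₁⌋:
  k=1: m=49, d=2, a=49
  k=2: m=49, d=1, a=98
d=1 and a=2a₀=98 at k=2, so the next step gives (m, d) = (49, 2) again — its k=1 value — and the period has length 2.

[49; 49, 98]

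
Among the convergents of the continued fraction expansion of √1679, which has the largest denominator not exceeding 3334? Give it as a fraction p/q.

136039/3320

√1679 = [40; 1, 39, 1, 80, …] (period length 4).
Convergents:
  p_0/q_0 = 40/1
  p_1/q_1 = 41/1
  p_2/q_2 = 1639/40
  p_3/q_3 = 1680/41
  p_4/q_4 = 136039/3320
  p_5/q_5 = 137719/3361
q_4 = 3320 ≤ 3334 < 3361 = q_5, so the answer is 136039/3320.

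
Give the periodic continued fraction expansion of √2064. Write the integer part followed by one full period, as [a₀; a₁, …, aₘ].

[45; 2, 3, 7, 3, 2, 90]

a₀ = ⌊√2064⌋ = 45.
With m₀=0, d₀=1 and mₖ₊₁ = dₖaₖ − mₖ, dₖ₊₁ = (n − mₖ₊₁²)/dₖ, aₖ₊₁ = ⌊(a₀+mₖ₊₁)/dₖ₊₁⌋:
  k=1: m=45, d=39, a=2
  k=2: m=33, d=25, a=3
  k=3: m=42, d=12, a=7
  k=4: m=42, d=25, a=3
  k=5: m=33, d=39, a=2
  k=6: m=45, d=1, a=90
d=1 and a=2a₀=90 at k=6, so the next step gives (m, d) = (45, 39) again — its k=1 value — and the period has length 6.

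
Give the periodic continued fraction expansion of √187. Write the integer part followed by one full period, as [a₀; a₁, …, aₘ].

a₀ = ⌊√187⌋ = 13.

[13; 1, 2, 13, 2, 1, 26]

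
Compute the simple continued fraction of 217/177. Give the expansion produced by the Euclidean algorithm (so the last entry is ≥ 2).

217 = 1·177 + 40
177 = 4·40 + 17
40 = 2·17 + 6
17 = 2·6 + 5
6 = 1·5 + 1
5 = 5·1 + 0  (stop)
So 217/177 = [1; 4, 2, 2, 1, 5].

[1; 4, 2, 2, 1, 5]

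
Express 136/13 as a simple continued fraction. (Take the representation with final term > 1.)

[10; 2, 6]

136 = 10·13 + 6
13 = 2·6 + 1
6 = 6·1 + 0  (stop)
So 136/13 = [10; 2, 6].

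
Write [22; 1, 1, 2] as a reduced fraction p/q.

113/5

Fold from the inside: start with 2/1.
  1 + 1/2 = 3/2
  1 + 2/3 = 5/3
  22 + 3/5 = 113/5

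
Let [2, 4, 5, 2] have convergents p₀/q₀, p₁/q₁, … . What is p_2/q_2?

47/21

Using pₖ = aₖpₖ₋₁ + pₖ₋₂, qₖ = aₖqₖ₋₁ + qₖ₋₂ (with p₋₁=1, p₋₂=0, q₋₁=0, q₋₂=1):
  k=0: a=2, p=2, q=1
  k=1: a=4, p=9, q=4
  k=2: a=5, p=47, q=21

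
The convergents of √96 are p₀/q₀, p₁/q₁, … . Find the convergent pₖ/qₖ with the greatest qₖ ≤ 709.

√96 = [9; 1, 3, 1, 18, …] (period length 4).
Convergents:
  p_0/q_0 = 9/1
  p_1/q_1 = 10/1
  p_2/q_2 = 39/4
  p_3/q_3 = 49/5
  p_4/q_4 = 921/94
  p_5/q_5 = 970/99
  p_6/q_6 = 3831/391
  p_7/q_7 = 4801/490
  p_8/q_8 = 90249/9211
q_7 = 490 ≤ 709 < 9211 = q_8, so the answer is 4801/490.

4801/490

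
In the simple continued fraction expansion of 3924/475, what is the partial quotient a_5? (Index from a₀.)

9

3924 = 8·475 + 124   →  a_0 = 8
475 = 3·124 + 103   →  a_1 = 3
124 = 1·103 + 21   →  a_2 = 1
103 = 4·21 + 19   →  a_3 = 4
21 = 1·19 + 2   →  a_4 = 1
19 = 9·2 + 1   →  a_5 = 9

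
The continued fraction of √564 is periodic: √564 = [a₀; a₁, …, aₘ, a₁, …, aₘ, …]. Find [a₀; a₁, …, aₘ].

a₀ = ⌊√564⌋ = 23.
With m₀=0, d₀=1 and mₖ₊₁ = dₖaₖ − mₖ, dₖ₊₁ = (n − mₖ₊₁²)/dₖ, aₖ₊₁ = ⌊(a₀+mₖ₊₁)/dₖ₊₁⌋:
  k=1: m=23, d=35, a=1
  k=2: m=12, d=12, a=2
  k=3: m=12, d=35, a=1
  k=4: m=23, d=1, a=46
d=1 and a=2a₀=46 at k=4, so the next step gives (m, d) = (23, 35) again — its k=1 value — and the period has length 4.

[23; 1, 2, 1, 46]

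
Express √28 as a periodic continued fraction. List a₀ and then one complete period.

a₀ = ⌊√28⌋ = 5.
With m₀=0, d₀=1 and mₖ₊₁ = dₖaₖ − mₖ, dₖ₊₁ = (n − mₖ₊₁²)/dₖ, aₖ₊₁ = ⌊(a₀+mₖ₊₁)/dₖ₊₁⌋:
  k=1: m=5, d=3, a=3
  k=2: m=4, d=4, a=2
  k=3: m=4, d=3, a=3
  k=4: m=5, d=1, a=10
d=1 and a=2a₀=10 at k=4, so the next step gives (m, d) = (5, 3) again — its k=1 value — and the period has length 4.

[5; 3, 2, 3, 10]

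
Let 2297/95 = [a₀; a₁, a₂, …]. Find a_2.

2297 = 24·95 + 17   →  a_0 = 24
95 = 5·17 + 10   →  a_1 = 5
17 = 1·10 + 7   →  a_2 = 1

1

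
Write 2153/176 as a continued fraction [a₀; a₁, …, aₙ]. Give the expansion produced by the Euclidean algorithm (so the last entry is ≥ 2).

[12; 4, 3, 2, 2, 2]

2153 = 12·176 + 41
176 = 4·41 + 12
41 = 3·12 + 5
12 = 2·5 + 2
5 = 2·2 + 1
2 = 2·1 + 0  (stop)
So 2153/176 = [12; 4, 3, 2, 2, 2].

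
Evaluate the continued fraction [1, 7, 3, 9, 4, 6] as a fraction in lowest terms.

5975/5257

Using pₖ = aₖpₖ₋₁ + pₖ₋₂ and qₖ = aₖqₖ₋₁ + qₖ₋₂:
  k=0: a=1, p=1, q=1
  k=1: a=7, p=8, q=7
  k=2: a=3, p=25, q=22
  k=3: a=9, p=233, q=205
  k=4: a=4, p=957, q=842
  k=5: a=6, p=5975, q=5257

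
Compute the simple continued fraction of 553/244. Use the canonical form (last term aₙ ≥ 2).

553 = 2×244 + 65
244 = 3×65 + 49
65 = 1×49 + 16
49 = 3×16 + 1
16 = 16×1 + 0  (stop)
So 553/244 = [2; 3, 1, 3, 16].

[2; 3, 1, 3, 16]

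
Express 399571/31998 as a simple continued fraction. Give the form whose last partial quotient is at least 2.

[12; 2, 19, 3, 3, 13, 6]

399571 = 12*31998 + 15595
31998 = 2*15595 + 808
15595 = 19*808 + 243
808 = 3*243 + 79
243 = 3*79 + 6
79 = 13*6 + 1
6 = 6*1 + 0  (stop)
So 399571/31998 = [12; 2, 19, 3, 3, 13, 6].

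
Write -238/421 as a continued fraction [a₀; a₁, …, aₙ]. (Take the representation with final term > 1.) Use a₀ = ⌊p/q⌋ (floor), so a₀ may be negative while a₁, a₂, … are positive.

-238 = -1·421 + 183
421 = 2·183 + 55
183 = 3·55 + 18
55 = 3·18 + 1
18 = 18·1 + 0  (stop)
So -238/421 = [-1; 2, 3, 3, 18].

[-1; 2, 3, 3, 18]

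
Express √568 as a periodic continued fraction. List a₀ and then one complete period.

[23; 1, 4, 1, 46]

a₀ = ⌊√568⌋ = 23.
With m₀=0, d₀=1 and mₖ₊₁ = dₖaₖ − mₖ, dₖ₊₁ = (n − mₖ₊₁²)/dₖ, aₖ₊₁ = ⌊(a₀+mₖ₊₁)/dₖ₊₁⌋:
  k=1: m=23, d=39, a=1
  k=2: m=16, d=8, a=4
  k=3: m=16, d=39, a=1
  k=4: m=23, d=1, a=46
d=1 and a=2a₀=46 at k=4, so the next step gives (m, d) = (23, 39) again — its k=1 value — and the period has length 4.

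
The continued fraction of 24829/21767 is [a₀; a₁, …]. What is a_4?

8

24829 = 1·21767 + 3062   →  a_0 = 1
21767 = 7·3062 + 333   →  a_1 = 7
3062 = 9·333 + 65   →  a_2 = 9
333 = 5·65 + 8   →  a_3 = 5
65 = 8·8 + 1   →  a_4 = 8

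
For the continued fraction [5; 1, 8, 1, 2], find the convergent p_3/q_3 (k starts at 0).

59/10

Using pₖ = aₖpₖ₋₁ + pₖ₋₂, qₖ = aₖqₖ₋₁ + qₖ₋₂ (with p₋₁=1, p₋₂=0, q₋₁=0, q₋₂=1):
  k=0: a=5, p=5, q=1
  k=1: a=1, p=6, q=1
  k=2: a=8, p=53, q=9
  k=3: a=1, p=59, q=10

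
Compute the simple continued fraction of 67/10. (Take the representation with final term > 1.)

[6; 1, 2, 3]

67 = 6*10 + 7
10 = 1*7 + 3
7 = 2*3 + 1
3 = 3*1 + 0  (stop)
So 67/10 = [6; 1, 2, 3].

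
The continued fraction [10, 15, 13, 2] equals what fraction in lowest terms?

4097/407

Using pₖ = aₖpₖ₋₁ + pₖ₋₂ and qₖ = aₖqₖ₋₁ + qₖ₋₂:
  k=0: a=10, p=10, q=1
  k=1: a=15, p=151, q=15
  k=2: a=13, p=1973, q=196
  k=3: a=2, p=4097, q=407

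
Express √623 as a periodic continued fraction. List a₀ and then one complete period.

a₀ = ⌊√623⌋ = 24.
With m₀=0, d₀=1 and mₖ₊₁ = dₖaₖ − mₖ, dₖ₊₁ = (n − mₖ₊₁²)/dₖ, aₖ₊₁ = ⌊(a₀+mₖ₊₁)/dₖ₊₁⌋:
  k=1: m=24, d=47, a=1
  k=2: m=23, d=2, a=23
  k=3: m=23, d=47, a=1
  k=4: m=24, d=1, a=48
d=1 and a=2a₀=48 at k=4, so the next step gives (m, d) = (24, 47) again — its k=1 value — and the period has length 4.

[24; 1, 23, 1, 48]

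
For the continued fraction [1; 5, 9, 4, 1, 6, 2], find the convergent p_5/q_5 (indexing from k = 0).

1912/1599

Using pₖ = aₖpₖ₋₁ + pₖ₋₂, qₖ = aₖqₖ₋₁ + qₖ₋₂ (with p₋₁=1, p₋₂=0, q₋₁=0, q₋₂=1):
  k=0: a=1, p=1, q=1
  k=1: a=5, p=6, q=5
  k=2: a=9, p=55, q=46
  k=3: a=4, p=226, q=189
  k=4: a=1, p=281, q=235
  k=5: a=6, p=1912, q=1599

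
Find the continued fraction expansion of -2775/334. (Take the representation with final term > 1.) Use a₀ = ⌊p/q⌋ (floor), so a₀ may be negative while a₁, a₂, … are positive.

-2775 = -9*334 + 231
334 = 1*231 + 103
231 = 2*103 + 25
103 = 4*25 + 3
25 = 8*3 + 1
3 = 3*1 + 0  (stop)
So -2775/334 = [-9; 1, 2, 4, 8, 3].

[-9; 1, 2, 4, 8, 3]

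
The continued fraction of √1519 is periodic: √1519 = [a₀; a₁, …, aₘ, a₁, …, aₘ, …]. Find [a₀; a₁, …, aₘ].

a₀ = ⌊√1519⌋ = 38.
With m₀=0, d₀=1 and mₖ₊₁ = dₖaₖ − mₖ, dₖ₊₁ = (n − mₖ₊₁²)/dₖ, aₖ₊₁ = ⌊(a₀+mₖ₊₁)/dₖ₊₁⌋:
  k=1: m=38, d=75, a=1
  k=2: m=37, d=2, a=37
  k=3: m=37, d=75, a=1
  k=4: m=38, d=1, a=76
d=1 and a=2a₀=76 at k=4, so the next step gives (m, d) = (38, 75) again — its k=1 value — and the period has length 4.

[38; 1, 37, 1, 76]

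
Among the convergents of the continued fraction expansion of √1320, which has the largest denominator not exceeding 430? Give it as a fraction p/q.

7884/217

√1320 = [36; 3, 72, …] (period length 2).
Convergents:
  p_0/q_0 = 36/1
  p_1/q_1 = 109/3
  p_2/q_2 = 7884/217
  p_3/q_3 = 23761/654
q_2 = 217 ≤ 430 < 654 = q_3, so the answer is 7884/217.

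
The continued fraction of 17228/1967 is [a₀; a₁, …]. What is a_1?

1

17228 = 8·1967 + 1492   →  a_0 = 8
1967 = 1·1492 + 475   →  a_1 = 1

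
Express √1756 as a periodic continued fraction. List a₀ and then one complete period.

[41; 1, 9, 2, 20, 2, 9, 1, 82]

a₀ = ⌊√1756⌋ = 41.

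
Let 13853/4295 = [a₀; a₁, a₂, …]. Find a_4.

2

13853 = 3·4295 + 968   →  a_0 = 3
4295 = 4·968 + 423   →  a_1 = 4
968 = 2·423 + 122   →  a_2 = 2
423 = 3·122 + 57   →  a_3 = 3
122 = 2·57 + 8   →  a_4 = 2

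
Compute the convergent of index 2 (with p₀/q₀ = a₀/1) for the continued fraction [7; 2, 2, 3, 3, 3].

Using pₖ = aₖpₖ₋₁ + pₖ₋₂, qₖ = aₖqₖ₋₁ + qₖ₋₂ (with p₋₁=1, p₋₂=0, q₋₁=0, q₋₂=1):
  k=0: a=7, p=7, q=1
  k=1: a=2, p=15, q=2
  k=2: a=2, p=37, q=5

37/5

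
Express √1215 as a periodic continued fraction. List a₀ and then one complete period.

[34; 1, 5, 1, 68]

a₀ = ⌊√1215⌋ = 34.
With m₀=0, d₀=1 and mₖ₊₁ = dₖaₖ − mₖ, dₖ₊₁ = (n − mₖ₊₁²)/dₖ, aₖ₊₁ = ⌊(a₀+mₖ₊₁)/dₖ₊₁⌋:
  k=1: m=34, d=59, a=1
  k=2: m=25, d=10, a=5
  k=3: m=25, d=59, a=1
  k=4: m=34, d=1, a=68
d=1 and a=2a₀=68 at k=4, so the next step gives (m, d) = (34, 59) again — its k=1 value — and the period has length 4.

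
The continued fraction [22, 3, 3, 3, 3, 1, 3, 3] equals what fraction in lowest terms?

38963/1747

Fold from the inside: start with 3/1.
  3 + 1/3 = 10/3
  1 + 3/10 = 13/10
  3 + 10/13 = 49/13
  3 + 13/49 = 160/49
  3 + 49/160 = 529/160
  3 + 160/529 = 1747/529
  22 + 529/1747 = 38963/1747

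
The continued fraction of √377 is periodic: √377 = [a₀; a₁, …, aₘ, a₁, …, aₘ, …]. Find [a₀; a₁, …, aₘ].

[19; 2, 2, 2, 38]

a₀ = ⌊√377⌋ = 19.
With m₀=0, d₀=1 and mₖ₊₁ = dₖaₖ − mₖ, dₖ₊₁ = (n − mₖ₊₁²)/dₖ, aₖ₊₁ = ⌊(a₀+mₖ₊₁)/dₖ₊₁⌋:
  k=1: m=19, d=16, a=2
  k=2: m=13, d=13, a=2
  k=3: m=13, d=16, a=2
  k=4: m=19, d=1, a=38
d=1 and a=2a₀=38 at k=4, so the next step gives (m, d) = (19, 16) again — its k=1 value — and the period has length 4.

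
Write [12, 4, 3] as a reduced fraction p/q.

Fold from the inside: start with 3/1.
  4 + 1/3 = 13/3
  12 + 3/13 = 159/13

159/13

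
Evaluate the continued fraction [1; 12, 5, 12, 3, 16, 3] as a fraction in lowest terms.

Fold from the inside: start with 3/1.
  16 + 1/3 = 49/3
  3 + 3/49 = 150/49
  12 + 49/150 = 1849/150
  5 + 150/1849 = 9395/1849
  12 + 1849/9395 = 114589/9395
  1 + 9395/114589 = 123984/114589

123984/114589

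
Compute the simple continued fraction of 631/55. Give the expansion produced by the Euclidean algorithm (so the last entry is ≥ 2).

[11; 2, 8, 1, 2]

631 = 11×55 + 26
55 = 2×26 + 3
26 = 8×3 + 2
3 = 1×2 + 1
2 = 2×1 + 0  (stop)
So 631/55 = [11; 2, 8, 1, 2].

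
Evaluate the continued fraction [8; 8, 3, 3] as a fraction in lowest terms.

674/83

Using pₖ = aₖpₖ₋₁ + pₖ₋₂ and qₖ = aₖqₖ₋₁ + qₖ₋₂:
  k=0: a=8, p=8, q=1
  k=1: a=8, p=65, q=8
  k=2: a=3, p=203, q=25
  k=3: a=3, p=674, q=83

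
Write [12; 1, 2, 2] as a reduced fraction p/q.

Fold from the inside: start with 2/1.
  2 + 1/2 = 5/2
  1 + 2/5 = 7/5
  12 + 5/7 = 89/7

89/7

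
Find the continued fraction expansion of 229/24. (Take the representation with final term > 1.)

229 = 9·24 + 13
24 = 1·13 + 11
13 = 1·11 + 2
11 = 5·2 + 1
2 = 2·1 + 0  (stop)
So 229/24 = [9; 1, 1, 5, 2].

[9; 1, 1, 5, 2]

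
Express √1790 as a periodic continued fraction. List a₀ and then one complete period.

[42; 3, 4, 8, 4, 3, 84]

a₀ = ⌊√1790⌋ = 42.
With m₀=0, d₀=1 and mₖ₊₁ = dₖaₖ − mₖ, dₖ₊₁ = (n − mₖ₊₁²)/dₖ, aₖ₊₁ = ⌊(a₀+mₖ₊₁)/dₖ₊₁⌋:
  k=1: m=42, d=26, a=3
  k=2: m=36, d=19, a=4
  k=3: m=40, d=10, a=8
  k=4: m=40, d=19, a=4
  k=5: m=36, d=26, a=3
  k=6: m=42, d=1, a=84
d=1 and a=2a₀=84 at k=6, so the next step gives (m, d) = (42, 26) again — its k=1 value — and the period has length 6.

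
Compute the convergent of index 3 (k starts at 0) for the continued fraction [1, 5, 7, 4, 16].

Using pₖ = aₖpₖ₋₁ + pₖ₋₂, qₖ = aₖqₖ₋₁ + qₖ₋₂ (with p₋₁=1, p₋₂=0, q₋₁=0, q₋₂=1):
  k=0: a=1, p=1, q=1
  k=1: a=5, p=6, q=5
  k=2: a=7, p=43, q=36
  k=3: a=4, p=178, q=149

178/149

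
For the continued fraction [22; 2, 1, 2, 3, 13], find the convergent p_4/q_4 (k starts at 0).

Using pₖ = aₖpₖ₋₁ + pₖ₋₂, qₖ = aₖqₖ₋₁ + qₖ₋₂ (with p₋₁=1, p₋₂=0, q₋₁=0, q₋₂=1):
  k=0: a=22, p=22, q=1
  k=1: a=2, p=45, q=2
  k=2: a=1, p=67, q=3
  k=3: a=2, p=179, q=8
  k=4: a=3, p=604, q=27

604/27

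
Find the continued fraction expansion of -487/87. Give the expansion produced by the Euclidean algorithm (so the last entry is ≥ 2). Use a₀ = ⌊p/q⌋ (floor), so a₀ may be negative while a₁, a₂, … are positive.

-487 = -6×87 + 35
87 = 2×35 + 17
35 = 2×17 + 1
17 = 17×1 + 0  (stop)
So -487/87 = [-6; 2, 2, 17].

[-6; 2, 2, 17]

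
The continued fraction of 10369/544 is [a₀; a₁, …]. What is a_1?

16

10369 = 19·544 + 33   →  a_0 = 19
544 = 16·33 + 16   →  a_1 = 16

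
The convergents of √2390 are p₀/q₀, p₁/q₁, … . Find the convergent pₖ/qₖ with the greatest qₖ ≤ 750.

√2390 = [48; 1, 7, 1, 8, 1, 7, 1, 96, …] (period length 8).
Convergents:
  p_0/q_0 = 48/1
  p_1/q_1 = 49/1
  p_2/q_2 = 391/8
  p_3/q_3 = 440/9
  p_4/q_4 = 3911/80
  p_5/q_5 = 4351/89
  p_6/q_6 = 34368/703
  p_7/q_7 = 38719/792
q_6 = 703 ≤ 750 < 792 = q_7, so the answer is 34368/703.

34368/703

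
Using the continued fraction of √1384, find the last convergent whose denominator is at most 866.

17299/465

√1384 = [37; 4, 1, 17, 1, 4, 74, …] (period length 6).
Convergents:
  p_0/q_0 = 37/1
  p_1/q_1 = 149/4
  p_2/q_2 = 186/5
  p_3/q_3 = 3311/89
  p_4/q_4 = 3497/94
  p_5/q_5 = 17299/465
  p_6/q_6 = 1283623/34504
q_5 = 465 ≤ 866 < 34504 = q_6, so the answer is 17299/465.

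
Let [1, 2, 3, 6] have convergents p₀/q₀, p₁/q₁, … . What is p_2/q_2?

10/7

Using pₖ = aₖpₖ₋₁ + pₖ₋₂, qₖ = aₖqₖ₋₁ + qₖ₋₂ (with p₋₁=1, p₋₂=0, q₋₁=0, q₋₂=1):
  k=0: a=1, p=1, q=1
  k=1: a=2, p=3, q=2
  k=2: a=3, p=10, q=7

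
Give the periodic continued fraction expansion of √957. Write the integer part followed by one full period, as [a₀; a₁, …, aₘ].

a₀ = ⌊√957⌋ = 30.

[30; 1, 14, 2, 14, 1, 60]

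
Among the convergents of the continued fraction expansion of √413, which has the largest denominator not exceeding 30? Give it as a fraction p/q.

569/28

√413 = [20; 3, 9, 1, 4, 1, 9, 3, 40, …] (period length 8).
Convergents:
  p_0/q_0 = 20/1
  p_1/q_1 = 61/3
  p_2/q_2 = 569/28
  p_3/q_3 = 630/31
q_2 = 28 ≤ 30 < 31 = q_3, so the answer is 569/28.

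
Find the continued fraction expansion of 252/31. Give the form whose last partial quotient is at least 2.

252 = 8*31 + 4
31 = 7*4 + 3
4 = 1*3 + 1
3 = 3*1 + 0  (stop)
So 252/31 = [8; 7, 1, 3].

[8; 7, 1, 3]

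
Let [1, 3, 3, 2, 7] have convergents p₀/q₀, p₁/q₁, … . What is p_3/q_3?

Using pₖ = aₖpₖ₋₁ + pₖ₋₂, qₖ = aₖqₖ₋₁ + qₖ₋₂ (with p₋₁=1, p₋₂=0, q₋₁=0, q₋₂=1):
  k=0: a=1, p=1, q=1
  k=1: a=3, p=4, q=3
  k=2: a=3, p=13, q=10
  k=3: a=2, p=30, q=23

30/23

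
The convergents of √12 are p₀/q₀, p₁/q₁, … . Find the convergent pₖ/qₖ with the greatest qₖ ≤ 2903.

8733/2521

√12 = [3; 2, 6, …] (period length 2).
Convergents:
  p_0/q_0 = 3/1
  p_1/q_1 = 7/2
  p_2/q_2 = 45/13
  p_3/q_3 = 97/28
  p_4/q_4 = 627/181
  p_5/q_5 = 1351/390
  p_6/q_6 = 8733/2521
  p_7/q_7 = 18817/5432
q_6 = 2521 ≤ 2903 < 5432 = q_7, so the answer is 8733/2521.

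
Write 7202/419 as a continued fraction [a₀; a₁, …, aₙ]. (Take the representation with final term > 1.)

7202 = 17×419 + 79
419 = 5×79 + 24
79 = 3×24 + 7
24 = 3×7 + 3
7 = 2×3 + 1
3 = 3×1 + 0  (stop)
So 7202/419 = [17; 5, 3, 3, 2, 3].

[17; 5, 3, 3, 2, 3]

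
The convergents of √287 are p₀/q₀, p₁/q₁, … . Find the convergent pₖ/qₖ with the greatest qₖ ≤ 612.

9775/577

√287 = [16; 1, 15, 1, 32, …] (period length 4).
Convergents:
  p_0/q_0 = 16/1
  p_1/q_1 = 17/1
  p_2/q_2 = 271/16
  p_3/q_3 = 288/17
  p_4/q_4 = 9487/560
  p_5/q_5 = 9775/577
  p_6/q_6 = 156112/9215
q_5 = 577 ≤ 612 < 9215 = q_6, so the answer is 9775/577.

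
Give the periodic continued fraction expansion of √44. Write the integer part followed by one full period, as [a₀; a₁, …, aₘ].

a₀ = ⌊√44⌋ = 6.

[6; 1, 1, 1, 2, 1, 1, 1, 12]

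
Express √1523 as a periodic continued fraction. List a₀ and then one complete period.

a₀ = ⌊√1523⌋ = 39.
With m₀=0, d₀=1 and mₖ₊₁ = dₖaₖ − mₖ, dₖ₊₁ = (n − mₖ₊₁²)/dₖ, aₖ₊₁ = ⌊(a₀+mₖ₊₁)/dₖ₊₁⌋:
  k=1: m=39, d=2, a=39
  k=2: m=39, d=1, a=78
d=1 and a=2a₀=78 at k=2, so the next step gives (m, d) = (39, 2) again — its k=1 value — and the period has length 2.

[39; 39, 78]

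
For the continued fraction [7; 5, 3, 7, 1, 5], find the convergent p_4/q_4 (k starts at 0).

956/133

Using pₖ = aₖpₖ₋₁ + pₖ₋₂, qₖ = aₖqₖ₋₁ + qₖ₋₂ (with p₋₁=1, p₋₂=0, q₋₁=0, q₋₂=1):
  k=0: a=7, p=7, q=1
  k=1: a=5, p=36, q=5
  k=2: a=3, p=115, q=16
  k=3: a=7, p=841, q=117
  k=4: a=1, p=956, q=133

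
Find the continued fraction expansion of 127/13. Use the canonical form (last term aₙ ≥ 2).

127 = 9*13 + 10
13 = 1*10 + 3
10 = 3*3 + 1
3 = 3*1 + 0  (stop)
So 127/13 = [9; 1, 3, 3].

[9; 1, 3, 3]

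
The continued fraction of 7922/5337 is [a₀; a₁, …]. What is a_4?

7922 = 1·5337 + 2585   →  a_0 = 1
5337 = 2·2585 + 167   →  a_1 = 2
2585 = 15·167 + 80   →  a_2 = 15
167 = 2·80 + 7   →  a_3 = 2
80 = 11·7 + 3   →  a_4 = 11

11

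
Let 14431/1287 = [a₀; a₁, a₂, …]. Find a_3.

14431 = 11·1287 + 274   →  a_0 = 11
1287 = 4·274 + 191   →  a_1 = 4
274 = 1·191 + 83   →  a_2 = 1
191 = 2·83 + 25   →  a_3 = 2

2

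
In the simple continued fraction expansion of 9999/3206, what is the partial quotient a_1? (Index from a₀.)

8

9999 = 3·3206 + 381   →  a_0 = 3
3206 = 8·381 + 158   →  a_1 = 8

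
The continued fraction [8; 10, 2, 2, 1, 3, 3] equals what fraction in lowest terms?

7173/886

Using pₖ = aₖpₖ₋₁ + pₖ₋₂ and qₖ = aₖqₖ₋₁ + qₖ₋₂:
  k=0: a=8, p=8, q=1
  k=1: a=10, p=81, q=10
  k=2: a=2, p=170, q=21
  k=3: a=2, p=421, q=52
  k=4: a=1, p=591, q=73
  k=5: a=3, p=2194, q=271
  k=6: a=3, p=7173, q=886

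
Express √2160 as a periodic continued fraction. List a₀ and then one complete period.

[46; 2, 9, 1, 4, 1, 9, 2, 92]

a₀ = ⌊√2160⌋ = 46.
With m₀=0, d₀=1 and mₖ₊₁ = dₖaₖ − mₖ, dₖ₊₁ = (n − mₖ₊₁²)/dₖ, aₖ₊₁ = ⌊(a₀+mₖ₊₁)/dₖ₊₁⌋:
  k=1: m=46, d=44, a=2
  k=2: m=42, d=9, a=9
  k=3: m=39, d=71, a=1
  k=4: m=32, d=16, a=4
  k=5: m=32, d=71, a=1
  k=6: m=39, d=9, a=9
  k=7: m=42, d=44, a=2
  k=8: m=46, d=1, a=92
d=1 and a=2a₀=92 at k=8, so the next step gives (m, d) = (46, 44) again — its k=1 value — and the period has length 8.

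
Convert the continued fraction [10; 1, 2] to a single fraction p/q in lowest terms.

Fold from the inside: start with 2/1.
  1 + 1/2 = 3/2
  10 + 2/3 = 32/3

32/3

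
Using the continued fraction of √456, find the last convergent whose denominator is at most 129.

√456 = [21; 2, 1, 4, 1, 2, 42, …] (period length 6).
Convergents:
  p_0/q_0 = 21/1
  p_1/q_1 = 43/2
  p_2/q_2 = 64/3
  p_3/q_3 = 299/14
  p_4/q_4 = 363/17
  p_5/q_5 = 1025/48
  p_6/q_6 = 43413/2033
q_5 = 48 ≤ 129 < 2033 = q_6, so the answer is 1025/48.

1025/48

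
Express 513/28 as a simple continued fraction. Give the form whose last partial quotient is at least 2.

513 = 18·28 + 9
28 = 3·9 + 1
9 = 9·1 + 0  (stop)
So 513/28 = [18; 3, 9].

[18; 3, 9]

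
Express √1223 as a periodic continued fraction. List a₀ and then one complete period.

a₀ = ⌊√1223⌋ = 34.
With m₀=0, d₀=1 and mₖ₊₁ = dₖaₖ − mₖ, dₖ₊₁ = (n − mₖ₊₁²)/dₖ, aₖ₊₁ = ⌊(a₀+mₖ₊₁)/dₖ₊₁⌋:
  k=1: m=34, d=67, a=1
  k=2: m=33, d=2, a=33
  k=3: m=33, d=67, a=1
  k=4: m=34, d=1, a=68
d=1 and a=2a₀=68 at k=4, so the next step gives (m, d) = (34, 67) again — its k=1 value — and the period has length 4.

[34; 1, 33, 1, 68]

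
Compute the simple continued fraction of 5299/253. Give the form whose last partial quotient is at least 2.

5299 = 20·253 + 239
253 = 1·239 + 14
239 = 17·14 + 1
14 = 14·1 + 0  (stop)
So 5299/253 = [20; 1, 17, 14].

[20; 1, 17, 14]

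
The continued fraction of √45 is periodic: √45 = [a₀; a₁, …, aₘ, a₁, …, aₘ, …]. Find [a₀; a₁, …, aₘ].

a₀ = ⌊√45⌋ = 6.
With m₀=0, d₀=1 and mₖ₊₁ = dₖaₖ − mₖ, dₖ₊₁ = (n − mₖ₊₁²)/dₖ, aₖ₊₁ = ⌊(a₀+mₖ₊₁)/dₖ₊₁⌋:
  k=1: m=6, d=9, a=1
  k=2: m=3, d=4, a=2
  k=3: m=5, d=5, a=2
  k=4: m=5, d=4, a=2
  k=5: m=3, d=9, a=1
  k=6: m=6, d=1, a=12
d=1 and a=2a₀=12 at k=6, so the next step gives (m, d) = (6, 9) again — its k=1 value — and the period has length 6.

[6; 1, 2, 2, 2, 1, 12]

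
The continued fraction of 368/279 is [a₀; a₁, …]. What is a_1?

368 = 1·279 + 89   →  a_0 = 1
279 = 3·89 + 12   →  a_1 = 3

3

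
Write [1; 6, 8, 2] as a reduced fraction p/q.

Using pₖ = aₖpₖ₋₁ + pₖ₋₂ and qₖ = aₖqₖ₋₁ + qₖ₋₂:
  k=0: a=1, p=1, q=1
  k=1: a=6, p=7, q=6
  k=2: a=8, p=57, q=49
  k=3: a=2, p=121, q=104

121/104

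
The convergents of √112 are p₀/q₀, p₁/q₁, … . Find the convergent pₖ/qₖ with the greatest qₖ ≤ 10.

74/7

√112 = [10; 1, 1, 2, 1, 1, 20, …] (period length 6).
Convergents:
  p_0/q_0 = 10/1
  p_1/q_1 = 11/1
  p_2/q_2 = 21/2
  p_3/q_3 = 53/5
  p_4/q_4 = 74/7
  p_5/q_5 = 127/12
q_4 = 7 ≤ 10 < 12 = q_5, so the answer is 74/7.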